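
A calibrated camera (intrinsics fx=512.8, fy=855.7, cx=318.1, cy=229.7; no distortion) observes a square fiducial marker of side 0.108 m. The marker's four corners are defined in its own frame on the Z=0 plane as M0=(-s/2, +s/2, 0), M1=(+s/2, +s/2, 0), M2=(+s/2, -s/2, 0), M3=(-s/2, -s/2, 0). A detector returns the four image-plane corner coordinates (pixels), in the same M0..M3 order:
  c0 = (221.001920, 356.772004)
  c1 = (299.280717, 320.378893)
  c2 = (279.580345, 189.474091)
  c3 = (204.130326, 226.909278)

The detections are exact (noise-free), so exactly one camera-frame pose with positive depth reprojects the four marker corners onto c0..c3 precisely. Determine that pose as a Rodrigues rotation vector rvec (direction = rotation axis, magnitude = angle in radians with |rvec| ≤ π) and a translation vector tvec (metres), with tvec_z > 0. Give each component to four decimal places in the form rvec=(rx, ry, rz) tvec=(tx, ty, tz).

rvec=(-0.1911, 0.1366, -0.2692) tvec=(-0.0894, 0.0339, 0.6780)

Intrinsics K: fx=512.8, fy=855.7, cx=318.1, cy=229.7
Marker side s = 0.108 m; corners in marker frame (Z=0):
  M0 = (-0.0540, +0.0540, 0)
  M1 = (+0.0540, +0.0540, 0)
  M2 = (+0.0540, -0.0540, 0)
  M3 = (-0.0540, -0.0540, 0)
Detected image corners:
  c0 = (221.001920, 356.772004) px
  c1 = (299.280717, 320.378893) px
  c2 = (279.580345, 189.474091) px
  c3 = (204.130326, 226.909278) px
Planar DLT: solve 8×8 A·h = b for H (H[2,2]=1):
  H  [+671.40352 +93.20862 +250.51737]
  H  [-385.54181 +1124.44495 +272.47692]
  H  [-0.15972 -0.30276 +1.00000]
B = K⁻¹H; ‖b₁‖=1.474861, ‖b₂‖=1.474861; λ = 2/(‖b₁‖+‖b₂‖) = 0.678030, sign → tz>0 ⇒ λ=+0.678030
r₁ = λ·B[:,0] = (+0.95492,-0.27642,-0.10830); r₂ = λ·B[:,1] = (+0.25058,+0.94608,-0.20528)
r₃ = r₁×r₂ = (+0.15920,+0.16889,+0.97269); SVD([r₁ r₂ r₃]) → R = UVᵀ:
  R  [+0.95492 +0.25058 +0.15920]
  R  [-0.27642 +0.94608 +0.16889]
  R  [-0.10830 -0.20528 +0.97269]
t = (-0.08936, +0.03390, +0.67803) m
tr R = 2.873688; θ = arccos((tr R − 1)/2) = 0.357301 rad = 20.472°
axis k = ((R−Rᵀ)₃₂, (R−Rᵀ)₁₃, (R−Rᵀ)₂₁) / (2 sinθ) = (-0.534919, +0.382415, -0.753406)
rvec = θ·k = (-0.191127, +0.136637, -0.269193)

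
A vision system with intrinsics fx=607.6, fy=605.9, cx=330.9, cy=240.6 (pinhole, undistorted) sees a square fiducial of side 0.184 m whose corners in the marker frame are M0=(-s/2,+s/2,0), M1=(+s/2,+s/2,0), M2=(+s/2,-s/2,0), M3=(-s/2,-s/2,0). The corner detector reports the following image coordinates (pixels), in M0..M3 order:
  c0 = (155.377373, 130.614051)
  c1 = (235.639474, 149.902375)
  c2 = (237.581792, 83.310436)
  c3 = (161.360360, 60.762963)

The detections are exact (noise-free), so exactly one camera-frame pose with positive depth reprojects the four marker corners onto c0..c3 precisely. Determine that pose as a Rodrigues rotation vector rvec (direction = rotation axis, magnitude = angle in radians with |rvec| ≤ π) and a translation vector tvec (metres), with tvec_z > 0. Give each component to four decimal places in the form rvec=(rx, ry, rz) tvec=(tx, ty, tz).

Intrinsics K: fx=607.6, fy=605.9, cx=330.9, cy=240.6
Marker side s = 0.184 m; corners in marker frame (Z=0):
  M0 = (-0.0920, +0.0920, 0)
  M1 = (+0.0920, +0.0920, 0)
  M2 = (+0.0920, -0.0920, 0)
  M3 = (-0.0920, -0.0920, 0)
Detected image corners:
  c0 = (155.377373, 130.614051) px
  c1 = (235.639474, 149.902375) px
  c2 = (237.581792, 83.310436) px
  c3 = (161.360360, 60.762963) px
Planar DLT: solve 8×8 A·h = b for H (H[2,2]=1):
  H  [+492.18804 -73.21703 +198.76294]
  H  [+150.03235 +342.52930 +105.64831]
  H  [+0.34041 -0.26343 +1.00000]
B = K⁻¹H; ‖b₁‖=0.720228, ‖b₂‖=0.720228; λ = 2/(‖b₁‖+‖b₂‖) = 1.388448, sign → tz>0 ⇒ λ=+1.388448
r₁ = λ·B[:,0] = (+0.86732,+0.15612,+0.47264); r₂ = λ·B[:,1] = (+0.03188,+0.93016,-0.36576)
r₃ = r₁×r₂ = (-0.49674,+0.33230,+0.80177); SVD([r₁ r₂ r₃]) → R = UVᵀ:
  R  [+0.86732 +0.03188 -0.49674]
  R  [+0.15612 +0.93016 +0.33230]
  R  [+0.47264 -0.36576 +0.80177]
t = (-0.30195, -0.30925, +1.38845) m
tr R = 2.599248; θ = arccos((tr R − 1)/2) = 0.644128 rad = 36.906°
axis k = ((R−Rᵀ)₃₂, (R−Rᵀ)₁₃, (R−Rᵀ)₂₁) / (2 sinθ) = (-0.581228, -0.807138, +0.103448)
rvec = θ·k = (-0.374385, -0.519900, +0.066634)

rvec=(-0.3744, -0.5199, 0.0666) tvec=(-0.3020, -0.3092, 1.3884)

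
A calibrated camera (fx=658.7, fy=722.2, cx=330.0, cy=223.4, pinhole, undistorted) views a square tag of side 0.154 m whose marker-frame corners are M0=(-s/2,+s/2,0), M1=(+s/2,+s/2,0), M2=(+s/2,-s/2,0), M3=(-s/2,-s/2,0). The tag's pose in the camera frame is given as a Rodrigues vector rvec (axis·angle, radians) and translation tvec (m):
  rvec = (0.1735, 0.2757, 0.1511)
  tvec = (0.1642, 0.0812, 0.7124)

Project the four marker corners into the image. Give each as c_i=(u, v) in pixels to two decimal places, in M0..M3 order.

c0=(401.79, 361.66) c1=(542.22, 396.36) c2=(569.98, 244.09) c3=(422.29, 216.36)

Intrinsics K: fx=658.7, fy=722.2, cx=330.0, cy=223.4
Marker side s = 0.154 m; corners in marker frame (Z=0):
  M0 = (-0.0770, +0.0770, 0)
  M1 = (+0.0770, +0.0770, 0)
  M2 = (+0.0770, -0.0770, 0)
  M3 = (-0.0770, -0.0770, 0)
rvec = (0.1735, 0.2757, 0.1511), |rvec| = θ = 0.35909 rad = 20.574°
Rodrigues: sinθ=0.35142, 1−cosθ=0.06378; R = I + sinθ·[k]× + (1−cosθ)·[k]×²:
    [+0.95111 -0.12421 +0.28278]
    [+0.17153 +0.97382 -0.14919]
    [-0.25685 +0.19040 +0.94751]
t = (0.1642, 0.0812, 0.7124) m
M0: Pc = R·M0+t = (+0.08140, +0.14298, +0.74684); u = 658.7·(+0.08140)/0.74684 + 330.0 = 401.7939, v = 722.2·(+0.14298)/0.74684 + 223.4 = 361.6590
M1: Pc = R·M1+t = (+0.22787, +0.16939, +0.70728); u = 658.7·(+0.22787)/0.70728 + 330.0 = 542.2183, v = 722.2·(+0.16939)/0.70728 + 223.4 = 396.3644
M2: Pc = R·M2+t = (+0.24700, +0.01942, +0.67796); u = 658.7·(+0.24700)/0.67796 + 330.0 = 569.9820, v = 722.2·(+0.01942)/0.67796 + 223.4 = 244.0918
M3: Pc = R·M3+t = (+0.10053, -0.00699, +0.71752); u = 658.7·(+0.10053)/0.71752 + 330.0 = 422.2885, v = 722.2·(-0.00699)/0.71752 + 223.4 = 216.3623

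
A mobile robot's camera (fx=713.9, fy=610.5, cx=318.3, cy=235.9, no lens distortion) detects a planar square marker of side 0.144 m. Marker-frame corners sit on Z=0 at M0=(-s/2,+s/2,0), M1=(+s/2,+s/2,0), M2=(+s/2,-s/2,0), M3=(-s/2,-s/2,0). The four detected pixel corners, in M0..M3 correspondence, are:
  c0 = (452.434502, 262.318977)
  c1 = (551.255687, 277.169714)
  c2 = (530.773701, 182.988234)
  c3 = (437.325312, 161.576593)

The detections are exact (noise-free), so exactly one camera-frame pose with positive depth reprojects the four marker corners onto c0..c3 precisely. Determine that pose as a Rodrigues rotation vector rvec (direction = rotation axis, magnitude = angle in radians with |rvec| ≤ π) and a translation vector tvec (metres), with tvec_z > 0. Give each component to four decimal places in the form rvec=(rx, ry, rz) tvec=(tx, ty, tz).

Intrinsics K: fx=713.9, fy=610.5, cx=318.3, cy=235.9
Marker side s = 0.144 m; corners in marker frame (Z=0):
  M0 = (-0.0720, +0.0720, 0)
  M1 = (+0.0720, +0.0720, 0)
  M2 = (+0.0720, -0.0720, 0)
  M3 = (-0.0720, -0.0720, 0)
Detected image corners:
  c0 = (452.434502, 262.318977) px
  c1 = (551.255687, 277.169714) px
  c2 = (530.773701, 182.988234) px
  c3 = (437.325312, 161.576593) px
Planar DLT: solve 8×8 A·h = b for H (H[2,2]=1):
  H  [+942.46699 -117.99021 +494.56676]
  H  [+250.24904 +567.25715 +219.65345]
  H  [+0.55893 -0.49158 +1.00000]
B = K⁻¹H; ‖b₁‖=1.223508, ‖b₂‖=1.223508; λ = 2/(‖b₁‖+‖b₂‖) = 0.817322, sign → tz>0 ⇒ λ=+0.817322
r₁ = λ·B[:,0] = (+0.87532,+0.15851,+0.45683); r₂ = λ·B[:,1] = (+0.04405,+0.91468,-0.40178)
r₃ = r₁×r₂ = (-0.48153,+0.37181,+0.79365); SVD([r₁ r₂ r₃]) → R = UVᵀ:
  R  [+0.87532 +0.04405 -0.48153]
  R  [+0.15851 +0.91468 +0.37181]
  R  [+0.45683 -0.40178 +0.79365]
t = (+0.20180, -0.02175, +0.81732) m
tr R = 2.583649; θ = arccos((tr R − 1)/2) = 0.657006 rad = 37.644°
axis k = ((R−Rᵀ)₃₂, (R−Rᵀ)₁₃, (R−Rᵀ)₂₁) / (2 sinθ) = (-0.633308, -0.768207, +0.093699)
rvec = θ·k = (-0.416087, -0.504716, +0.061561)

rvec=(-0.4161, -0.5047, 0.0616) tvec=(0.2018, -0.0218, 0.8173)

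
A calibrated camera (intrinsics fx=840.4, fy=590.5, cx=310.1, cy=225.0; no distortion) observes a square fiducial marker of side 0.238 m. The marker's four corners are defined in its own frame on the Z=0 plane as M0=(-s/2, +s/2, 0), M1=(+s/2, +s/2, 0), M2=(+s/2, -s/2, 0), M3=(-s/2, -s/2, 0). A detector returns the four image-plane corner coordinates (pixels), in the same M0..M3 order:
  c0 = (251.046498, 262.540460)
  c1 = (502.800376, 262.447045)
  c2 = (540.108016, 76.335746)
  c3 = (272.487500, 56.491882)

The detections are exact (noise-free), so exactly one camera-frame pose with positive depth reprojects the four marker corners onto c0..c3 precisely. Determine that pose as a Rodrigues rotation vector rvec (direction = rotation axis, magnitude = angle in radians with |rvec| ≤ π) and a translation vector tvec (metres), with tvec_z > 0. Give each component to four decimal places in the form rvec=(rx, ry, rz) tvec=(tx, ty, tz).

rvec=(0.2300, -0.2954, 0.0530) tvec=(0.0743, -0.0687, 0.7147)

Intrinsics K: fx=840.4, fy=590.5, cx=310.1, cy=225.0
Marker side s = 0.238 m; corners in marker frame (Z=0):
  M0 = (-0.1190, +0.1190, 0)
  M1 = (+0.1190, +0.1190, 0)
  M2 = (+0.1190, -0.1190, 0)
  M3 = (-0.1190, -0.1190, 0)
Detected image corners:
  c0 = (251.046498, 262.540460) px
  c1 = (502.800376, 262.447045) px
  c2 = (540.108016, 76.335746) px
  c3 = (272.487500, 56.491882) px
Planar DLT: solve 8×8 A·h = b for H (H[2,2]=1):
  H  [+1251.24279 -6.27387 +397.44564]
  H  [+107.72715 +871.69345 +168.23455]
  H  [+0.41195 +0.30332 +1.00000]
B = K⁻¹H; ‖b₁‖=1.399123, ‖b₂‖=1.399123; λ = 2/(‖b₁‖+‖b₂‖) = 0.714733, sign → tz>0 ⇒ λ=+0.714733
r₁ = λ·B[:,0] = (+0.95550,+0.01820,+0.29443); r₂ = λ·B[:,1] = (-0.08533,+0.97248,+0.21679)
r₃ = r₁×r₂ = (-0.28238,-0.23227,+0.93076); SVD([r₁ r₂ r₃]) → R = UVᵀ:
  R  [+0.95550 -0.08533 -0.28238]
  R  [+0.01820 +0.97248 -0.23227]
  R  [+0.29443 +0.21679 +0.93076]
t = (+0.07428, -0.06871, +0.71473) m
tr R = 2.858739; θ = arccos((tr R − 1)/2) = 0.378095 rad = 21.663°
axis k = ((R−Rᵀ)₃₂, (R−Rᵀ)₁₃, (R−Rᵀ)₂₁) / (2 sinθ) = (+0.608229, -0.781277, +0.140230)
rvec = θ·k = (+0.229968, -0.295397, +0.053020)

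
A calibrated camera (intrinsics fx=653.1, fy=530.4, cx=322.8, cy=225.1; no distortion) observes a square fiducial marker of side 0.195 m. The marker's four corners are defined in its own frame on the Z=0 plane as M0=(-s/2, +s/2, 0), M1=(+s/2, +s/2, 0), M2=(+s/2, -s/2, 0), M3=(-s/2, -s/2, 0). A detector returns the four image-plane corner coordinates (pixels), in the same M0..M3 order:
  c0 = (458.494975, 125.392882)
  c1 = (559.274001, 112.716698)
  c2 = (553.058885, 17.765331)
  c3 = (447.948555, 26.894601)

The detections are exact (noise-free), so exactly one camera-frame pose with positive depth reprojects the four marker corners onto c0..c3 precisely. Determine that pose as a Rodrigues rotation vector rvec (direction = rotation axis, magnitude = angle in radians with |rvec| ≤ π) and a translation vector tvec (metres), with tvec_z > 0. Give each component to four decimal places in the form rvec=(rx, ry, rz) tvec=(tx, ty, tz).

Intrinsics K: fx=653.1, fy=530.4, cx=322.8, cy=225.1
Marker side s = 0.195 m; corners in marker frame (Z=0):
  M0 = (-0.0975, +0.0975, 0)
  M1 = (+0.0975, +0.0975, 0)
  M2 = (+0.0975, -0.0975, 0)
  M3 = (-0.0975, -0.0975, 0)
Detected image corners:
  c0 = (458.494975, 125.392882) px
  c1 = (559.274001, 112.716698) px
  c2 = (553.058885, 17.765331) px
  c3 = (447.948555, 26.894601) px
Planar DLT: solve 8×8 A·h = b for H (H[2,2]=1):
  H  [+633.91503 +142.99905 +505.83137]
  H  [-41.21093 +509.87993 +71.51715]
  H  [+0.21044 +0.19863 +1.00000]
B = K⁻¹H; ‖b₁‖=0.907301, ‖b₂‖=0.907301; λ = 2/(‖b₁‖+‖b₂‖) = 1.102171, sign → tz>0 ⇒ λ=+1.102171
r₁ = λ·B[:,0] = (+0.95515,-0.18407,+0.23194); r₂ = λ·B[:,1] = (+0.13312,+0.96662,+0.21893)
r₃ = r₁×r₂ = (-0.26450,-0.17823,+0.94777); SVD([r₁ r₂ r₃]) → R = UVᵀ:
  R  [+0.95515 +0.13312 -0.26450]
  R  [-0.18407 +0.96662 -0.17823]
  R  [+0.23194 +0.21893 +0.94777]
t = (+0.30888, -0.31914, +1.10217) m
tr R = 2.869546; θ = arccos((tr R − 1)/2) = 0.363177 rad = 20.809°
axis k = ((R−Rᵀ)₃₂, (R−Rᵀ)₁₃, (R−Rᵀ)₂₁) / (2 sinθ) = (+0.558992, -0.698728, -0.446438)
rvec = θ·k = (+0.203013, -0.253762, -0.162136)

rvec=(0.2030, -0.2538, -0.1621) tvec=(0.3089, -0.3191, 1.1022)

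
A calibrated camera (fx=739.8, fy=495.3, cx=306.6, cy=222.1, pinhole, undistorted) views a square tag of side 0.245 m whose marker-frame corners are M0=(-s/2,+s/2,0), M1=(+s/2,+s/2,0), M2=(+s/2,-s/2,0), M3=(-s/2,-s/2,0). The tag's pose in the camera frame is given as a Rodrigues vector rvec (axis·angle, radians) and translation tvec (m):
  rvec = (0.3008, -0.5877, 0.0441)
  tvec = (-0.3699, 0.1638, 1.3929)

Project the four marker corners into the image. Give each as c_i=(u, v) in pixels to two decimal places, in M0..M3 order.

Intrinsics K: fx=739.8, fy=495.3, cx=306.6, cy=222.1
Marker side s = 0.245 m; corners in marker frame (Z=0):
  M0 = (-0.1225, +0.1225, 0)
  M1 = (+0.1225, +0.1225, 0)
  M2 = (+0.1225, -0.1225, 0)
  M3 = (-0.1225, -0.1225, 0)
rvec = (0.3008, -0.5877, 0.0441), |rvec| = θ = 0.66168 rad = 37.911°
Rodrigues: sinθ=0.61444, 1−cosθ=0.21104; R = I + sinθ·[k]× + (1−cosθ)·[k]×²:
    [+0.83258 -0.12616 -0.53935]
    [-0.04426 +0.95545 -0.29182]
    [+0.55214 +0.26683 +0.78990]
t = (-0.3699, 0.1638, 1.3929) m
M0: Pc = R·M0+t = (-0.48735, +0.28626, +1.35795); u = 739.8·(-0.48735)/1.35795 + 306.6 = 41.0981, v = 495.3·(+0.28626)/1.35795 + 222.1 = 326.5123
M1: Pc = R·M1+t = (-0.28336, +0.27542, +1.49322); u = 739.8·(-0.28336)/1.49322 + 306.6 = 166.2105, v = 495.3·(+0.27542)/1.49322 + 222.1 = 313.4566
M2: Pc = R·M2+t = (-0.25245, +0.04134, +1.42785); u = 739.8·(-0.25245)/1.42785 + 306.6 = 175.7979, v = 495.3·(+0.04134)/1.42785 + 222.1 = 236.4387
M3: Pc = R·M3+t = (-0.45644, +0.05218, +1.29258); u = 739.8·(-0.45644)/1.29258 + 306.6 = 45.3612, v = 495.3·(+0.05218)/1.29258 + 222.1 = 242.0945

c0=(41.10, 326.51) c1=(166.21, 313.46) c2=(175.80, 236.44) c3=(45.36, 242.09)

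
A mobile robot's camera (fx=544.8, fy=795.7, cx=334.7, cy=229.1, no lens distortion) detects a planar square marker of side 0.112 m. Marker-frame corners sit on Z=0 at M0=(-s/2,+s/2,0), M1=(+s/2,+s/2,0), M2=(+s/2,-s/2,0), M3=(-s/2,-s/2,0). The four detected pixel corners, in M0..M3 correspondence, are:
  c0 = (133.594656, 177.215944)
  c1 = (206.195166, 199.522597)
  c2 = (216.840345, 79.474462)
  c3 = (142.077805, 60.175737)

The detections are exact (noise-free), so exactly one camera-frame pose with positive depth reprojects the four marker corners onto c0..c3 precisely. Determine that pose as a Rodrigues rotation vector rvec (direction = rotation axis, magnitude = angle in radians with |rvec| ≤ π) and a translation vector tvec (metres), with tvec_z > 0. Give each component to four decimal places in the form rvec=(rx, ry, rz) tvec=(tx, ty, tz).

Intrinsics K: fx=544.8, fy=795.7, cx=334.7, cy=229.1
Marker side s = 0.112 m; corners in marker frame (Z=0):
  M0 = (-0.0560, +0.0560, 0)
  M1 = (+0.0560, +0.0560, 0)
  M2 = (+0.0560, -0.0560, 0)
  M3 = (-0.0560, -0.0560, 0)
Detected image corners:
  c0 = (133.594656, 177.215944) px
  c1 = (206.195166, 199.522597) px
  c2 = (216.840345, 79.474462) px
  c3 = (142.077805, 60.175737) px
Planar DLT: solve 8×8 A·h = b for H (H[2,2]=1):
  H  [+611.20369 -45.52826 +174.06637]
  H  [+151.51027 +1087.58679 +129.69678]
  H  [-0.26646 +0.22740 +1.00000]
B = K⁻¹H; ‖b₁‖=1.339810, ‖b₂‖=1.339810; λ = 2/(‖b₁‖+‖b₂‖) = 0.746375, sign → tz>0 ⇒ λ=+0.746375
r₁ = λ·B[:,0] = (+0.95953,+0.19938,-0.19888); r₂ = λ·B[:,1] = (-0.16665,+0.97130,+0.16973)
r₃ = r₁×r₂ = (+0.22701,-0.12972,+0.96522); SVD([r₁ r₂ r₃]) → R = UVᵀ:
  R  [+0.95953 -0.16665 +0.22701]
  R  [+0.19938 +0.97130 -0.12972]
  R  [-0.19888 +0.16973 +0.96522]
t = (-0.22007, -0.09324, +0.74637) m
tr R = 2.896043; θ = arccos((tr R − 1)/2) = 0.323837 rad = 18.555°
axis k = ((R−Rᵀ)₃₂, (R−Rᵀ)₁₃, (R−Rᵀ)₂₁) / (2 sinθ) = (+0.470518, +0.669200, +0.575139)
rvec = θ·k = (+0.152371, +0.216712, +0.186251)

rvec=(0.1524, 0.2167, 0.1863) tvec=(-0.2201, -0.0932, 0.7464)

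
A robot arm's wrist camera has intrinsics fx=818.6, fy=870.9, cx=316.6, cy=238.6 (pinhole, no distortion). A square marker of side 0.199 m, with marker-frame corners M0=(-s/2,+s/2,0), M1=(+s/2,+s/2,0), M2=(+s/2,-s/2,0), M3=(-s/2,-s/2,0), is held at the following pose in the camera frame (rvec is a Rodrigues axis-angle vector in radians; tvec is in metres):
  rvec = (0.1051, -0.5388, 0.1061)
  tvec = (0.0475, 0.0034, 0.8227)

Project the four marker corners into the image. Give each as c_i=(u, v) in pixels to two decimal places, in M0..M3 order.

Intrinsics K: fx=818.6, fy=870.9, cx=316.6, cy=238.6
Marker side s = 0.199 m; corners in marker frame (Z=0):
  M0 = (-0.0995, +0.0995, 0)
  M1 = (+0.0995, +0.0995, 0)
  M2 = (+0.0995, -0.0995, 0)
  M3 = (-0.0995, -0.0995, 0)
rvec = (0.1051, -0.5388, 0.1061), |rvec| = θ = 0.55911 rad = 32.035°
Rodrigues: sinθ=0.53044, 1−cosθ=0.15227; R = I + sinθ·[k]× + (1−cosθ)·[k]×²:
    [+0.85311 -0.12824 -0.50573]
    [+0.07307 +0.98914 -0.12756]
    [+0.51660 +0.07186 +0.85321]
t = (0.0475, 0.0034, 0.8227) m
M0: Pc = R·M0+t = (-0.05014, +0.09455, +0.77845); u = 818.6·(-0.05014)/0.77845 + 316.6 = 263.8696, v = 870.9·(+0.09455)/0.77845 + 238.6 = 344.3770
M1: Pc = R·M1+t = (+0.11962, +0.10909, +0.88125); u = 818.6·(+0.11962)/0.88125 + 316.6 = 427.7195, v = 870.9·(+0.10909)/0.88125 + 238.6 = 346.4085
M2: Pc = R·M2+t = (+0.14514, -0.08775, +0.86695); u = 818.6·(+0.14514)/0.86695 + 316.6 = 453.6492, v = 870.9·(-0.08775)/0.86695 + 238.6 = 150.4521
M3: Pc = R·M3+t = (-0.02462, -0.10229, +0.76415); u = 818.6·(-0.02462)/0.76415 + 316.6 = 290.2214, v = 870.9·(-0.10229)/0.76415 + 238.6 = 122.0202

c0=(263.87, 344.38) c1=(427.72, 346.41) c2=(453.65, 150.45) c3=(290.22, 122.02)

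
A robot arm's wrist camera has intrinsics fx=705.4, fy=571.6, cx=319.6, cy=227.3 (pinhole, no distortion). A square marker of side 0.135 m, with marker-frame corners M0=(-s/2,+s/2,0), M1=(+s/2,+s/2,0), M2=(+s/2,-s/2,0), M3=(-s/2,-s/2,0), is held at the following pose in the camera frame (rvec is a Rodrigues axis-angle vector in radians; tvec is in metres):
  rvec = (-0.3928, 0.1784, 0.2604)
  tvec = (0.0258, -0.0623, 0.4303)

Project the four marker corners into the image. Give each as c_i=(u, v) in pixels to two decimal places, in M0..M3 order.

Intrinsics K: fx=705.4, fy=571.6, cx=319.6, cy=227.3
Marker side s = 0.135 m; corners in marker frame (Z=0):
  M0 = (-0.0675, +0.0675, 0)
  M1 = (+0.0675, +0.0675, 0)
  M2 = (+0.0675, -0.0675, 0)
  M3 = (-0.0675, -0.0675, 0)
rvec = (-0.3928, 0.1784, 0.2604), |rvec| = θ = 0.50391 rad = 28.872°
Rodrigues: sinθ=0.48285, 1−cosθ=0.12430; R = I + sinθ·[k]× + (1−cosθ)·[k]×²:
    [+0.95123 -0.28382 +0.12088]
    [+0.21522 +0.89128 +0.39913]
    [-0.22101 -0.35365 +0.90889]
t = (0.0258, -0.0623, 0.4303) m
M0: Pc = R·M0+t = (-0.05757, -0.01667, +0.42135); u = 705.4·(-0.05757)/0.42135 + 319.6 = 223.2260, v = 571.6·(-0.01667)/0.42135 + 227.3 = 204.6913
M1: Pc = R·M1+t = (+0.07085, +0.01239, +0.39151); u = 705.4·(+0.07085)/0.39151 + 319.6 = 447.2532, v = 571.6·(+0.01239)/0.39151 + 227.3 = 245.3870
M2: Pc = R·M2+t = (+0.10917, -0.10793, +0.43925); u = 705.4·(+0.10917)/0.43925 + 319.6 = 494.9104, v = 571.6·(-0.10793)/0.43925 + 227.3 = 86.8449
M3: Pc = R·M3+t = (-0.01925, -0.13699, +0.46909); u = 705.4·(-0.01925)/0.46909 + 319.6 = 290.6526, v = 571.6·(-0.13699)/0.46909 + 227.3 = 60.3753

c0=(223.23, 204.69) c1=(447.25, 245.39) c2=(494.91, 86.84) c3=(290.65, 60.38)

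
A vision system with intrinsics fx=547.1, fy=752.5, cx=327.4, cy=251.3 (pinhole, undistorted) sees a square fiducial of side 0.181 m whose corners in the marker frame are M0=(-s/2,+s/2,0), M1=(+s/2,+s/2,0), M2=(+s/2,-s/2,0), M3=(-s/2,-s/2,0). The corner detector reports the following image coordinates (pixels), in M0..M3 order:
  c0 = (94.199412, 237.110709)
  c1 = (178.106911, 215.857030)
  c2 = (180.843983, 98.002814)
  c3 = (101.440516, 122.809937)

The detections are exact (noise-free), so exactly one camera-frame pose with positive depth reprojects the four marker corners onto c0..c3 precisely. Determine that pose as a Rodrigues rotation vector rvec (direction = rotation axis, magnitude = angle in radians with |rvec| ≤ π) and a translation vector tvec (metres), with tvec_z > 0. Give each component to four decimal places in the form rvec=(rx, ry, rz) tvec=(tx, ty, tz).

Intrinsics K: fx=547.1, fy=752.5, cx=327.4, cy=251.3
Marker side s = 0.181 m; corners in marker frame (Z=0):
  M0 = (-0.0905, +0.0905, 0)
  M1 = (+0.0905, +0.0905, 0)
  M2 = (+0.0905, -0.0905, 0)
  M3 = (-0.0905, -0.0905, 0)
Detected image corners:
  c0 = (94.199412, 237.110709) px
  c1 = (178.106911, 215.857030) px
  c2 = (180.843983, 98.002814) px
  c3 = (101.440516, 122.809937) px
Planar DLT: solve 8×8 A·h = b for H (H[2,2]=1):
  H  [+418.55282 -72.04683 +137.86097]
  H  [-166.67170 +587.38079 +167.01206]
  H  [-0.23241 -0.31895 +1.00000]
B = K⁻¹H; ‖b₁‖=0.944537, ‖b₂‖=0.944536; λ = 2/(‖b₁‖+‖b₂‖) = 1.058720, sign → tz>0 ⇒ λ=+1.058720
r₁ = λ·B[:,0] = (+0.95721,-0.15232,-0.24606); r₂ = λ·B[:,1] = (+0.06265,+0.93918,-0.33767)
r₃ = r₁×r₂ = (+0.28253,+0.30781,+0.90853); SVD([r₁ r₂ r₃]) → R = UVᵀ:
  R  [+0.95721 +0.06265 +0.28253]
  R  [-0.15232 +0.93918 +0.30781]
  R  [-0.24606 -0.33767 +0.90853]
t = (-0.36679, -0.11859, +1.05872) m
tr R = 2.804919; θ = arccos((tr R − 1)/2) = 0.445351 rad = 25.517°
axis k = ((R−Rᵀ)₃₂, (R−Rᵀ)₁₃, (R−Rᵀ)₂₁) / (2 sinθ) = (-0.749212, +0.613530, -0.249523)
rvec = θ·k = (-0.333663, +0.273237, -0.111126)

rvec=(-0.3337, 0.2732, -0.1111) tvec=(-0.3668, -0.1186, 1.0587)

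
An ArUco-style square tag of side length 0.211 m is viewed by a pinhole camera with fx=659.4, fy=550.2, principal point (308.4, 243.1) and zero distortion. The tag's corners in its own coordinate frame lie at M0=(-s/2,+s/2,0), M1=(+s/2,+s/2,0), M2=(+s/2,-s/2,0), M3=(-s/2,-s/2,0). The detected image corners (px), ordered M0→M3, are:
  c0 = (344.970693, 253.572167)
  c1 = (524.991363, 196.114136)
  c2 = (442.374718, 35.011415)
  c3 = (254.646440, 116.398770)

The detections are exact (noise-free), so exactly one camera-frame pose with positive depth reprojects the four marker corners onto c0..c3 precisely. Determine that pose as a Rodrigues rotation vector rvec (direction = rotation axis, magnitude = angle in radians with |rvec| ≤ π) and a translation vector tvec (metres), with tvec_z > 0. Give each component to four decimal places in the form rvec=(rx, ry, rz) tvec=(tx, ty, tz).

Intrinsics K: fx=659.4, fy=550.2, cx=308.4, cy=243.1
Marker side s = 0.211 m; corners in marker frame (Z=0):
  M0 = (-0.1055, +0.1055, 0)
  M1 = (+0.1055, +0.1055, 0)
  M2 = (+0.1055, -0.1055, 0)
  M3 = (-0.1055, -0.1055, 0)
Detected image corners:
  c0 = (344.970693, 253.572167) px
  c1 = (524.991363, 196.114136) px
  c2 = (442.374718, 35.011415) px
  c3 = (254.646440, 116.398770) px
Planar DLT: solve 8×8 A·h = b for H (H[2,2]=1):
  H  [+655.88899 +589.64846 +388.51223]
  H  [-408.63679 +772.11736 +155.87116]
  H  [-0.54799 +0.45637 +1.00000]
B = K⁻¹H; ‖b₁‖=1.454582, ‖b₂‖=1.454582; λ = 2/(‖b₁‖+‖b₂‖) = 0.687483, sign → tz>0 ⇒ λ=+0.687483
r₁ = λ·B[:,0] = (+0.86002,-0.34414,-0.37674); r₂ = λ·B[:,1] = (+0.46802,+0.82615,+0.31374)
r₃ = r₁×r₂ = (+0.20327,-0.44615,+0.87157); SVD([r₁ r₂ r₃]) → R = UVᵀ:
  R  [+0.86002 +0.46802 +0.20327]
  R  [-0.34414 +0.82615 -0.44615]
  R  [-0.37674 +0.31374 +0.87157]
t = (+0.08352, -0.10899, +0.68748) m
tr R = 2.557738; θ = arccos((tr R − 1)/2) = 0.677936 rad = 38.843°
axis k = ((R−Rᵀ)₃₂, (R−Rᵀ)₁₃, (R−Rᵀ)₂₁) / (2 sinθ) = (+0.605795, +0.462386, -0.647465)
rvec = θ·k = (+0.410690, +0.313468, -0.438940)

rvec=(0.4107, 0.3135, -0.4389) tvec=(0.0835, -0.1090, 0.6875)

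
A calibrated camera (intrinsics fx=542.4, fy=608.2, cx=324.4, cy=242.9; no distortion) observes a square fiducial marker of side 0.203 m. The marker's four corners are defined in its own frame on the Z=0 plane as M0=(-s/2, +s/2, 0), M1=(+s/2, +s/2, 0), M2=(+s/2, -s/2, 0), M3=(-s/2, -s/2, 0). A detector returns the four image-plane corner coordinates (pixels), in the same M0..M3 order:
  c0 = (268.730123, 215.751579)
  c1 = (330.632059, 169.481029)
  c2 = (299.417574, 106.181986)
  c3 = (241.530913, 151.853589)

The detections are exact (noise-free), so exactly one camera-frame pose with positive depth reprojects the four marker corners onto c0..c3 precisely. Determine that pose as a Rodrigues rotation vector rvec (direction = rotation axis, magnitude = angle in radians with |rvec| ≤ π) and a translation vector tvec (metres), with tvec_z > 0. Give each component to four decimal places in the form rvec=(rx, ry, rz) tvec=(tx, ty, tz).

Intrinsics K: fx=542.4, fy=608.2, cx=324.4, cy=242.9
Marker side s = 0.203 m; corners in marker frame (Z=0):
  M0 = (-0.1015, +0.1015, 0)
  M1 = (+0.1015, +0.1015, 0)
  M2 = (+0.1015, -0.1015, 0)
  M3 = (-0.1015, -0.1015, 0)
Detected image corners:
  c0 = (268.730123, 215.751579) px
  c1 = (330.632059, 169.481029) px
  c2 = (299.417574, 106.181986) px
  c3 = (241.530913, 151.853589) px
Planar DLT: solve 8×8 A·h = b for H (H[2,2]=1):
  H  [+254.24686 +69.35590 +284.25872]
  H  [-249.28706 +271.35692 +160.30670]
  H  [-0.14220 -0.26090 +1.00000]
B = K⁻¹H; ‖b₁‖=0.671992, ‖b₂‖=0.671992; λ = 2/(‖b₁‖+‖b₂‖) = 1.488113, sign → tz>0 ⇒ λ=+1.488113
r₁ = λ·B[:,0] = (+0.82410,-0.52543,-0.21160); r₂ = λ·B[:,1] = (+0.42249,+0.81900,-0.38825)
r₃ = r₁×r₂ = (+0.37731,+0.23056,+0.89693); SVD([r₁ r₂ r₃]) → R = UVᵀ:
  R  [+0.82410 +0.42249 +0.37731]
  R  [-0.52543 +0.81900 +0.23056]
  R  [-0.21160 -0.38825 +0.89693]
t = (-0.11013, -0.20209, +1.48811) m
tr R = 2.540032; θ = arccos((tr R − 1)/2) = 0.691930 rad = 39.645°
axis k = ((R−Rᵀ)₃₂, (R−Rᵀ)₁₃, (R−Rᵀ)₂₁) / (2 sinθ) = (-0.484943, +0.461510, -0.742858)
rvec = θ·k = (-0.335547, +0.319333, -0.514006)

rvec=(-0.3355, 0.3193, -0.5140) tvec=(-0.1101, -0.2021, 1.4881)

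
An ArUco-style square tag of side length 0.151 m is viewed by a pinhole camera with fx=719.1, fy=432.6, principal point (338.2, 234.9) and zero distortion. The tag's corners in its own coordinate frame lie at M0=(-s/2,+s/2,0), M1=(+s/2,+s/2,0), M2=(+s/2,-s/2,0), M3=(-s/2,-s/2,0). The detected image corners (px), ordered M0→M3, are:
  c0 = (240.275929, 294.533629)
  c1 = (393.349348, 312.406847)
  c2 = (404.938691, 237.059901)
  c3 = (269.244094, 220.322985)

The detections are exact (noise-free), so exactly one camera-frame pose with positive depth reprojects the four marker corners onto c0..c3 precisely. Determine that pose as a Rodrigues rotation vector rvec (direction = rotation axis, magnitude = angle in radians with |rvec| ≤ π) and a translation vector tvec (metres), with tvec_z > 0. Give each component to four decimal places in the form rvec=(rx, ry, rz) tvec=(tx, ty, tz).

Intrinsics K: fx=719.1, fy=432.6, cx=338.2, cy=234.9
Marker side s = 0.151 m; corners in marker frame (Z=0):
  M0 = (-0.0755, +0.0755, 0)
  M1 = (+0.0755, +0.0755, 0)
  M2 = (+0.0755, -0.0755, 0)
  M3 = (-0.0755, -0.0755, 0)
Detected image corners:
  c0 = (240.275929, 294.533629) px
  c1 = (393.349348, 312.406847) px
  c2 = (404.938691, 237.059901) px
  c3 = (269.244094, 220.322985) px
Planar DLT: solve 8×8 A·h = b for H (H[2,2]=1):
  H  [+979.31884 -390.83542 +327.99606]
  H  [+135.98448 +286.18259 +263.91588]
  H  [+0.08120 -0.78572 +1.00000]
B = K⁻¹H; ‖b₁‖=1.353425, ‖b₂‖=1.353425; λ = 2/(‖b₁‖+‖b₂‖) = 0.738866, sign → tz>0 ⇒ λ=+0.738866
r₁ = λ·B[:,0] = (+0.97802,+0.19968,+0.05999); r₂ = λ·B[:,1] = (-0.12854,+0.80402,-0.58054)
r₃ = r₁×r₂ = (-0.16416,+0.56007,+0.81202); SVD([r₁ r₂ r₃]) → R = UVᵀ:
  R  [+0.97802 -0.12854 -0.16416]
  R  [+0.19968 +0.80402 +0.56007]
  R  [+0.05999 -0.58054 +0.81202]
t = (-0.01048, +0.04956, +0.73887) m
tr R = 2.594062; θ = arccos((tr R − 1)/2) = 0.648433 rad = 37.152°
axis k = ((R−Rᵀ)₃₂, (R−Rᵀ)₁₃, (R−Rᵀ)₂₁) / (2 sinθ) = (-0.944310, -0.185574, +0.271738)
rvec = θ·k = (-0.612322, -0.120333, +0.176204)

rvec=(-0.6123, -0.1203, 0.1762) tvec=(-0.0105, 0.0496, 0.7389)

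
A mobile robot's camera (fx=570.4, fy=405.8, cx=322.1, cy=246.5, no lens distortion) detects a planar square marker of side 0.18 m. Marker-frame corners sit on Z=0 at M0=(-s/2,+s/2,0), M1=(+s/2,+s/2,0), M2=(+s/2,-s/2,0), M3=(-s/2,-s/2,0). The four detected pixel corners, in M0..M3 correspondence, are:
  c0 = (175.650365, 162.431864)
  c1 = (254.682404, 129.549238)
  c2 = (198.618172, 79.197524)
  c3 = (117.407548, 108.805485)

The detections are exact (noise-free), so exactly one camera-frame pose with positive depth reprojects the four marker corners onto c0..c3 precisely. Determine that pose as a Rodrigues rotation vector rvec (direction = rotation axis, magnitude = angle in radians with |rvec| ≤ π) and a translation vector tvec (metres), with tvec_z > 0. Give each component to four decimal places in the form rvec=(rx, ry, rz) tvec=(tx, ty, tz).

Intrinsics K: fx=570.4, fy=405.8, cx=322.1, cy=246.5
Marker side s = 0.18 m; corners in marker frame (Z=0):
  M0 = (-0.0900, +0.0900, 0)
  M1 = (+0.0900, +0.0900, 0)
  M2 = (+0.0900, -0.0900, 0)
  M3 = (-0.0900, -0.0900, 0)
Detected image corners:
  c0 = (175.650365, 162.431864) px
  c1 = (254.682404, 129.549238) px
  c2 = (198.618172, 79.197524) px
  c3 = (117.407548, 108.805485) px
Planar DLT: solve 8×8 A·h = b for H (H[2,2]=1):
  H  [+502.71381 +304.48001 +187.52439]
  H  [-136.51304 +280.29778 +119.40092]
  H  [+0.30847 -0.06898 +1.00000]
B = K⁻¹H; ‖b₁‖=0.932500, ‖b₂‖=0.932500; λ = 2/(‖b₁‖+‖b₂‖) = 1.072386, sign → tz>0 ⇒ λ=+1.072386
r₁ = λ·B[:,0] = (+0.75833,-0.56170,+0.33080); r₂ = λ·B[:,1] = (+0.61421,+0.78566,-0.07398)
r₃ = r₁×r₂ = (-0.21835,+0.25928,+0.94080); SVD([r₁ r₂ r₃]) → R = UVᵀ:
  R  [+0.75833 +0.61421 -0.21835]
  R  [-0.56170 +0.78566 +0.25928]
  R  [+0.33080 -0.07398 +0.94080]
t = (-0.25301, -0.33588, +1.07239) m
tr R = 2.484792; θ = arccos((tr R − 1)/2) = 0.734157 rad = 42.064°
axis k = ((R−Rᵀ)₃₂, (R−Rᵀ)₁₃, (R−Rᵀ)₂₁) / (2 sinθ) = (-0.248714, -0.409835, -0.877597)
rvec = θ·k = (-0.182595, -0.300883, -0.644294)

rvec=(-0.1826, -0.3009, -0.6443) tvec=(-0.2530, -0.3359, 1.0724)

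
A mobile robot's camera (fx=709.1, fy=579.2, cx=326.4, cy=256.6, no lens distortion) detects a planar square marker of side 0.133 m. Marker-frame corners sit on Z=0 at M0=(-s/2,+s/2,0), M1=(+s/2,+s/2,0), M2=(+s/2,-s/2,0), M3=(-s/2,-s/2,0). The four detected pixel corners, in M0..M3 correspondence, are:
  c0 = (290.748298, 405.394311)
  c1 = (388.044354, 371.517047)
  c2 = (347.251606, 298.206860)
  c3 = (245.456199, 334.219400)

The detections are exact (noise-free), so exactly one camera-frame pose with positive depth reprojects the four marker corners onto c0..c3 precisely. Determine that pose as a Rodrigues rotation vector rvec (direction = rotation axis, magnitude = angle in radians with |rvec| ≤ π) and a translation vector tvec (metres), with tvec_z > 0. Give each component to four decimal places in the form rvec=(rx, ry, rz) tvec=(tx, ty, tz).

Intrinsics K: fx=709.1, fy=579.2, cx=326.4, cy=256.6
Marker side s = 0.133 m; corners in marker frame (Z=0):
  M0 = (-0.0665, +0.0665, 0)
  M1 = (+0.0665, +0.0665, 0)
  M2 = (+0.0665, -0.0665, 0)
  M3 = (-0.0665, -0.0665, 0)
Detected image corners:
  c0 = (290.748298, 405.394311) px
  c1 = (388.044354, 371.517047) px
  c2 = (347.251606, 298.206860) px
  c3 = (245.456199, 334.219400) px
Planar DLT: solve 8×8 A·h = b for H (H[2,2]=1):
  H  [+732.85123 +438.28351 +318.23274]
  H  [-279.40711 +670.17746 +353.25600]
  H  [-0.04784 +0.36053 +1.00000]
B = K⁻¹H; ‖b₁‖=1.152872, ‖b₂‖=1.152873; λ = 2/(‖b₁‖+‖b₂‖) = 0.867399, sign → tz>0 ⇒ λ=+0.867399
r₁ = λ·B[:,0] = (+0.91555,-0.40005,-0.04150); r₂ = λ·B[:,1] = (+0.39218,+0.86510,+0.31272)
r₃ = r₁×r₂ = (-0.08920,-0.30259,+0.94894); SVD([r₁ r₂ r₃]) → R = UVᵀ:
  R  [+0.91555 +0.39218 -0.08920]
  R  [-0.40005 +0.86510 -0.30259]
  R  [-0.04150 +0.31272 +0.94894]
t = (-0.00999, +0.14475, +0.86740) m
tr R = 2.729593; θ = arccos((tr R − 1)/2) = 0.526051 rad = 30.141°
axis k = ((R−Rᵀ)₃₂, (R−Rᵀ)₁₃, (R−Rᵀ)₂₁) / (2 sinθ) = (+0.612706, -0.047506, -0.788882)
rvec = θ·k = (+0.322315, -0.024991, -0.414992)

rvec=(0.3223, -0.0250, -0.4150) tvec=(-0.0100, 0.1448, 0.8674)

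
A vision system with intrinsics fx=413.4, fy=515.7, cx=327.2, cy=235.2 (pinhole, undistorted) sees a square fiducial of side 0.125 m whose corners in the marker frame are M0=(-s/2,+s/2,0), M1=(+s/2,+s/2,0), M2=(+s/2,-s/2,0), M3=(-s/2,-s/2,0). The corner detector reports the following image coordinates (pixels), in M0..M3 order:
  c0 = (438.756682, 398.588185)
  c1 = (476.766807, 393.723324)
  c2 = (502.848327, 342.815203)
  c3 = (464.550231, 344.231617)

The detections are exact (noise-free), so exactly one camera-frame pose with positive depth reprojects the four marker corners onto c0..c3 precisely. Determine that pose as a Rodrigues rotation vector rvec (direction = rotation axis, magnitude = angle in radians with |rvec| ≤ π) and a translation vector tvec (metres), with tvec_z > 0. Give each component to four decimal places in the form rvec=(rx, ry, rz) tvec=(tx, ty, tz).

rvec=(0.4986, -0.4980, 0.2255) tvec=(0.3210, 0.2420, 0.9225)

Intrinsics K: fx=413.4, fy=515.7, cx=327.2, cy=235.2
Marker side s = 0.125 m; corners in marker frame (Z=0):
  M0 = (-0.0625, +0.0625, 0)
  M1 = (+0.0625, +0.0625, 0)
  M2 = (+0.0625, -0.0625, 0)
  M3 = (-0.0625, -0.0625, 0)
Detected image corners:
  c0 = (438.756682, 398.588185) px
  c1 = (476.766807, 393.723324) px
  c2 = (502.848327, 342.815203) px
  c3 = (464.550231, 344.231617) px
Planar DLT: solve 8×8 A·h = b for H (H[2,2]=1):
  H  [+564.13779 -3.08956 +471.03433]
  H  [+177.93926 +581.21533 +370.49996]
  H  [+0.55007 +0.43433 +1.00000]
B = K⁻¹H; ‖b₁‖=1.083957, ‖b₂‖=1.083957; λ = 2/(‖b₁‖+‖b₂‖) = 0.922546, sign → tz>0 ⇒ λ=+0.922546
r₁ = λ·B[:,0] = (+0.85728,+0.08687,+0.50747); r₂ = λ·B[:,1] = (-0.32403,+0.85700,+0.40069)
r₃ = r₁×r₂ = (-0.40009,-0.50794,+0.76284); SVD([r₁ r₂ r₃]) → R = UVᵀ:
  R  [+0.85728 -0.32403 -0.40009]
  R  [+0.08687 +0.85700 -0.50794]
  R  [+0.50747 +0.40069 +0.76284]
t = (+0.32098, +0.24204, +0.92255) m
tr R = 2.477126; θ = arccos((tr R − 1)/2) = 0.739860 rad = 42.391°
axis k = ((R−Rᵀ)₃₂, (R−Rᵀ)₁₃, (R−Rᵀ)₂₁) / (2 sinθ) = (+0.673866, -0.673080, +0.304742)
rvec = θ·k = (+0.498567, -0.497985, +0.225467)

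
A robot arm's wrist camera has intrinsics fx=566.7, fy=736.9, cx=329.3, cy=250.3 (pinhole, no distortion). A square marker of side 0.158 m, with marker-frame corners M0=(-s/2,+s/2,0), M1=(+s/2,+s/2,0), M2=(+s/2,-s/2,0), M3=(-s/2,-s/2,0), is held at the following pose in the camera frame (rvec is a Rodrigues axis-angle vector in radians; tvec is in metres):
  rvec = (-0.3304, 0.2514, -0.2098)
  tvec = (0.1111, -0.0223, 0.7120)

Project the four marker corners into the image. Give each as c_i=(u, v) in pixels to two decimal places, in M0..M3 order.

c0=(368.91, 323.82) c1=(497.79, 285.09) c2=(465.09, 133.49) c3=(346.92, 176.04)

Intrinsics K: fx=566.7, fy=736.9, cx=329.3, cy=250.3
Marker side s = 0.158 m; corners in marker frame (Z=0):
  M0 = (-0.0790, +0.0790, 0)
  M1 = (+0.0790, +0.0790, 0)
  M2 = (+0.0790, -0.0790, 0)
  M3 = (-0.0790, -0.0790, 0)
rvec = (-0.3304, 0.2514, -0.2098), |rvec| = θ = 0.46517 rad = 26.652°
Rodrigues: sinθ=0.44857, 1−cosθ=0.10625; R = I + sinθ·[k]× + (1−cosθ)·[k]×²:
    [+0.94735 +0.16153 +0.27647]
    [-0.24310 +0.92478 +0.29271]
    [-0.20839 -0.34451 +0.91536]
t = (0.1111, -0.0223, 0.7120) m
M0: Pc = R·M0+t = (+0.04902, +0.06996, +0.70125); u = 566.7·(+0.04902)/0.70125 + 329.3 = 368.9146, v = 736.9·(+0.06996)/0.70125 + 250.3 = 323.8200
M1: Pc = R·M1+t = (+0.19870, +0.03155, +0.66832); u = 566.7·(+0.19870)/0.66832 + 329.3 = 497.7881, v = 736.9·(+0.03155)/0.66832 + 250.3 = 285.0903
M2: Pc = R·M2+t = (+0.17318, -0.11456, +0.72275); u = 566.7·(+0.17318)/0.72275 + 329.3 = 465.0878, v = 736.9·(-0.11456)/0.72275 + 250.3 = 133.4948
M3: Pc = R·M3+t = (+0.02350, -0.07615, +0.75568); u = 566.7·(+0.02350)/0.75568 + 329.3 = 346.9221, v = 736.9·(-0.07615)/0.75568 + 250.3 = 176.0399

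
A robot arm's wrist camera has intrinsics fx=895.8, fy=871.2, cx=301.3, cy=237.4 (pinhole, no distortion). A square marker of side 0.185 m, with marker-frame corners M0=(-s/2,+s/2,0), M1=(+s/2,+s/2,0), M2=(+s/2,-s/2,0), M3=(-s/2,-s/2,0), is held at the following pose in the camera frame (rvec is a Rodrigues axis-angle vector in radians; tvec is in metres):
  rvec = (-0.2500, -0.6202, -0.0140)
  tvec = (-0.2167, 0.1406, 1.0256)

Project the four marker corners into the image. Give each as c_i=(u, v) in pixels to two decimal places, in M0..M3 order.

c0=(33.89, 443.11) c1=(188.48, 431.76) c2=(179.59, 282.23) c3=(30.60, 277.03)

Intrinsics K: fx=895.8, fy=871.2, cx=301.3, cy=237.4
Marker side s = 0.185 m; corners in marker frame (Z=0):
  M0 = (-0.0925, +0.0925, 0)
  M1 = (+0.0925, +0.0925, 0)
  M2 = (+0.0925, -0.0925, 0)
  M3 = (-0.0925, -0.0925, 0)
rvec = (-0.2500, -0.6202, -0.0140), |rvec| = θ = 0.66884 rad = 38.322°
Rodrigues: sinθ=0.62007, 1−cosθ=0.21546; R = I + sinθ·[k]× + (1−cosθ)·[k]×²:
    [+0.81465 +0.08766 -0.57330]
    [+0.06170 +0.96980 +0.23596]
    [+0.57667 -0.22759 +0.78464]
t = (-0.2167, 0.1406, 1.0256) m
M0: Pc = R·M0+t = (-0.28395, +0.22460, +0.95121); u = 895.8·(-0.28395)/0.95121 + 301.3 = 33.8929, v = 871.2·(+0.22460)/0.95121 + 237.4 = 443.1086
M1: Pc = R·M1+t = (-0.13324, +0.23601, +1.05789); u = 895.8·(-0.13324)/1.05789 + 301.3 = 188.4775, v = 871.2·(+0.23601)/1.05789 + 237.4 = 431.7637
M2: Pc = R·M2+t = (-0.14945, +0.05660, +1.09999); u = 895.8·(-0.14945)/1.09999 + 301.3 = 179.5898, v = 871.2·(+0.05660)/1.09999 + 237.4 = 282.2277
M3: Pc = R·M3+t = (-0.30016, +0.04519, +0.99331); u = 895.8·(-0.30016)/0.99331 + 301.3 = 30.6032, v = 871.2·(+0.04519)/0.99331 + 237.4 = 277.0312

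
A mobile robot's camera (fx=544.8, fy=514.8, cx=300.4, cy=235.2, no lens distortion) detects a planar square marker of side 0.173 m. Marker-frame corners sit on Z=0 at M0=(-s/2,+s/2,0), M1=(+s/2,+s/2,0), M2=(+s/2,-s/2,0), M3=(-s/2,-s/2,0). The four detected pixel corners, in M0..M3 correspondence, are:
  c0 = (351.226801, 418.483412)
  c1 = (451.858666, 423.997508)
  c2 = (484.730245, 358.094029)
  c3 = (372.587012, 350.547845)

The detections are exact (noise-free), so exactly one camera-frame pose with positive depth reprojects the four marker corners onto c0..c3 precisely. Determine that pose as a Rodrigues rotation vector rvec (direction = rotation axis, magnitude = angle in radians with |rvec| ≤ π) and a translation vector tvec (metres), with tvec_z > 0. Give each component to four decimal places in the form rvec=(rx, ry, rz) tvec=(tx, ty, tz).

rvec=(0.6061, -0.0659, 0.1180) tvec=(0.1812, 0.2589, 0.8627)

Intrinsics K: fx=544.8, fy=514.8, cx=300.4, cy=235.2
Marker side s = 0.173 m; corners in marker frame (Z=0):
  M0 = (-0.0865, +0.0865, 0)
  M1 = (+0.0865, +0.0865, 0)
  M2 = (+0.0865, -0.0865, 0)
  M3 = (-0.0865, -0.0865, 0)
Detected image corners:
  c0 = (351.226801, 418.483412) px
  c1 = (451.858666, 423.997508) px
  c2 = (484.730245, 358.094029) px
  c3 = (372.587012, 350.547845) px
Planar DLT: solve 8×8 A·h = b for H (H[2,2]=1):
  H  [+659.44844 +114.38199 +414.84782]
  H  [+80.73558 +640.33897 +389.70487]
  H  [+0.11172 +0.65392 +1.00000]
B = K⁻¹H; ‖b₁‖=1.159098, ‖b₂‖=1.159098; λ = 2/(‖b₁‖+‖b₂‖) = 0.862740, sign → tz>0 ⇒ λ=+0.862740
r₁ = λ·B[:,0] = (+0.99115,+0.09127,+0.09638); r₂ = λ·B[:,1] = (-0.12994,+0.81537,+0.56416)
r₃ = r₁×r₂ = (-0.02710,-0.57169,+0.82002); SVD([r₁ r₂ r₃]) → R = UVᵀ:
  R  [+0.99115 -0.12994 -0.02710]
  R  [+0.09127 +0.81537 -0.57169]
  R  [+0.09638 +0.56416 +0.82002]
t = (+0.18124, +0.25893, +0.86274) m
tr R = 2.626544; θ = arccos((tr R − 1)/2) = 0.621043 rad = 35.583°
axis k = ((R−Rᵀ)₃₂, (R−Rᵀ)₁₃, (R−Rᵀ)₂₁) / (2 sinθ) = (+0.976018, -0.106103, +0.190081)
rvec = θ·k = (+0.606149, -0.065894, +0.118049)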